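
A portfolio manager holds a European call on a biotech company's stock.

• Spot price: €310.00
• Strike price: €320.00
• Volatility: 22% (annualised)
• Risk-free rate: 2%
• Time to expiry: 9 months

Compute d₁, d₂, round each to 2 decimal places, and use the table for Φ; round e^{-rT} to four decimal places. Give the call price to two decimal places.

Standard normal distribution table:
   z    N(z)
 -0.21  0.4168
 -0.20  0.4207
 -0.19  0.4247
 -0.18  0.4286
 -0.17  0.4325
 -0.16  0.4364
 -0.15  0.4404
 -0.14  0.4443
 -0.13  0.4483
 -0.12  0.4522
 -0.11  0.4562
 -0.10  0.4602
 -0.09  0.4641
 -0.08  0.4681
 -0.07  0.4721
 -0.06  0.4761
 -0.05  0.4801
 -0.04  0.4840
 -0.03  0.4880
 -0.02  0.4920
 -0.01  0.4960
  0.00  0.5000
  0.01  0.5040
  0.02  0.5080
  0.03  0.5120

σ√T = 0.22 × 0.8660 = 0.1905
ln(S/K) + (r + σ²/2)T = ln(310/320) + (0.02 + 0.22²/2)·0.75 = -0.0317 + 0.0331 = 0.0014
d₁ = 0.0014 / 0.1905 = 0.0074 → 0.01
d₂ = d₁ − σ√T = 0.0074 − 0.1905 = -0.1832 → -0.18
e^(−rT) = e^(−0.02·0.75) = 0.9851
N(d₁) = N(0.01) = 0.5040;  N(d₂) = N(-0.18) = 0.4286
C = 310·0.5040 − 320·0.9851·0.4286 = 156.2400 − 135.1084 = 21.1316

€21.13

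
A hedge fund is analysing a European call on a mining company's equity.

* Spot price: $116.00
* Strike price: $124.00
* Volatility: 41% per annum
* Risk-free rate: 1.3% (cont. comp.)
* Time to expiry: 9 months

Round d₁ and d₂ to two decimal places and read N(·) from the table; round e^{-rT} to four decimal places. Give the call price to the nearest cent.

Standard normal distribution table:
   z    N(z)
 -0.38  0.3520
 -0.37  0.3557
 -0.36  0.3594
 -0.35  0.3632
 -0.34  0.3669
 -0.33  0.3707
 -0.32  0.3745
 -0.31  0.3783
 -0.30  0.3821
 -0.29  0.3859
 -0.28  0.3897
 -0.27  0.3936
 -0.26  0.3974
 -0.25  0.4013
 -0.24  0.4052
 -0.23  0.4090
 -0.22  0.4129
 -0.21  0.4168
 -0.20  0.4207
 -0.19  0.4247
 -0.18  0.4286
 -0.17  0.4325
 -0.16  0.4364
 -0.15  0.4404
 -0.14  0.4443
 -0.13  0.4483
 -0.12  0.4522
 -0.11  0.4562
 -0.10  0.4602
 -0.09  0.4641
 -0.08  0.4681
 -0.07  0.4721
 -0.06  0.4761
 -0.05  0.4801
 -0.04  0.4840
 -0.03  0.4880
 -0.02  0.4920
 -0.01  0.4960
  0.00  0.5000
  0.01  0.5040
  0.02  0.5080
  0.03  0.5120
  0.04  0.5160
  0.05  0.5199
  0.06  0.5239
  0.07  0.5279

σ√T = 0.41 × 0.8660 = 0.3551
d₁ = [ln(116/124) + (0.013 + ½·0.41²)·0.75] / (σ√T) = (-0.0667 + 0.0728) / 0.3551 = 0.0172 which rounds to 0.02
d₂ = 0.0172 − 0.3551 = -0.3379 which rounds to -0.34
e^(−rT) = e^(−0.013·0.75) = 0.9903
N(d₁) = N(0.02) = 0.5080;  N(d₂) = N(-0.34) = 0.3669
C = 116·0.5080 − 124·0.9903·0.3669 = 58.9280 − 45.0543 = 13.8737

$13.87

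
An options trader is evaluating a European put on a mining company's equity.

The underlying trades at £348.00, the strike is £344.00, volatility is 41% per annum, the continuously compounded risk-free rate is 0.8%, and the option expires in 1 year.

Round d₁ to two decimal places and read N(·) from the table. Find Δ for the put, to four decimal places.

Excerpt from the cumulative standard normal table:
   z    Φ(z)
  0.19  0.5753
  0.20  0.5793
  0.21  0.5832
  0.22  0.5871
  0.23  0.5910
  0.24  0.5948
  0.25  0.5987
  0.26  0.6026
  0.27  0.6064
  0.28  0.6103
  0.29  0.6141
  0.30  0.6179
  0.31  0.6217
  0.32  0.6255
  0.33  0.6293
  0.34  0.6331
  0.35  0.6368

σ√T = 0.41·√1 = 0.4100
d₁ = [ln(348/344) + (0.008 + 0.41²/2)·1] / 0.4100 = [0.0116 + 0.0920] / 0.4100 = 0.2527 which rounds to 0.25
N(d₁) = N(0.25) = 0.5987
Δ_put = N(d₁) − 1 = 0.5987 − 1 = -0.4013

-0.4013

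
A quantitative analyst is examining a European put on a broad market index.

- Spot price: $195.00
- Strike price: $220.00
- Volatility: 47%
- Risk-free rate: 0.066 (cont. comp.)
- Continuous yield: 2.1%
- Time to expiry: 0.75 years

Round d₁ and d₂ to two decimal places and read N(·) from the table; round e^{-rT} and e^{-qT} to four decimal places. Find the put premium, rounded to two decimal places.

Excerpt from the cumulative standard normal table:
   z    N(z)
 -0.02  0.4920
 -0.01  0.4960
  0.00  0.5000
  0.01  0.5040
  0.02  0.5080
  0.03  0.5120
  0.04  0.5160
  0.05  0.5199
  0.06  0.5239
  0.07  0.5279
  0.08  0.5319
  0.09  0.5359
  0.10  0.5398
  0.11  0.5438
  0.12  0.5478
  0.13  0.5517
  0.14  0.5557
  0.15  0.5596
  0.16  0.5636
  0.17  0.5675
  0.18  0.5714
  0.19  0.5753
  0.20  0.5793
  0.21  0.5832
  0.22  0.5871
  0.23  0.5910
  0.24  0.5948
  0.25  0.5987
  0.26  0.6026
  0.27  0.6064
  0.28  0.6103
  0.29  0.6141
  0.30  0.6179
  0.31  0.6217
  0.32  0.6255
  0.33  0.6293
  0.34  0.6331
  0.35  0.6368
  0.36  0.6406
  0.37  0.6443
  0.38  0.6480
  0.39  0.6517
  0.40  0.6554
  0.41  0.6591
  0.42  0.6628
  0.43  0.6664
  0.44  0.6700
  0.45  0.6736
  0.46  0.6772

T = 0.75;  σ√T = 0.4070
d₁ = [ln(195/220) + (0.066 − 0.021 + ½·0.47²)·0.75] / (σ√T) = (-0.1206 + 0.1166) / 0.4070 = -0.0099 → -0.01
d₂ = -0.0099 − 0.4070 = -0.4170 → -0.42
e^(−qT) = e^(−0.021·0.75) = 0.9844;  e^(−rT) = e^(−0.066·0.75) = 0.9517
N(−d₂) = N(0.42) = 0.6628;  N(−d₁) = N(0.01) = 0.5040
P = 220·0.9517·0.6628 − 195·0.9844·0.5040 = 138.7731 − 96.7468 = 42.0263

$42.03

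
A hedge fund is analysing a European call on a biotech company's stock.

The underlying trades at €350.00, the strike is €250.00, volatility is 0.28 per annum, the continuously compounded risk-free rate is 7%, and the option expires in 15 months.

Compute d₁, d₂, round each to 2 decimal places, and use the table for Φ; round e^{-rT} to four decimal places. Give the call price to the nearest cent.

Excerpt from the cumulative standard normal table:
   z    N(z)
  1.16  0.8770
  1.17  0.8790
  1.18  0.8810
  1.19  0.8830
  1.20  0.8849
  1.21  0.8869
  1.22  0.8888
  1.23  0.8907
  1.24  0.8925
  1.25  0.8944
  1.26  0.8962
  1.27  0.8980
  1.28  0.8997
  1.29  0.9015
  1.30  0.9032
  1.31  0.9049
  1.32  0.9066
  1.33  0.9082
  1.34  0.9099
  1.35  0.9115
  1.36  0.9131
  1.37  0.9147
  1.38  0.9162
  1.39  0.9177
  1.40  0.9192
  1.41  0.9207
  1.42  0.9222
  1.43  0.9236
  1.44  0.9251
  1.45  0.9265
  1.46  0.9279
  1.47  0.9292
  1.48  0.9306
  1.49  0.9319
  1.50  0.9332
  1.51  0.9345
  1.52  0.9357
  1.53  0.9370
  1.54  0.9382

T = 1.25;  σ√T = 0.3130
d₁ = [ln(350/250) + (0.07 + 0.28²/2)·1.25] / 0.3130 = [0.3365 + 0.1365] / 0.3130 = 1.5109 → 1.51
d₂ = d₁ − σ√T = 1.5109 − 0.3130 = 1.1978 → 1.20
exp(−rT) = exp(−0.07·1.25) = 0.9162
C = 350·N(1.51) − 250·0.9162·N(1.20) = 350·0.9345 − 250·0.9162·0.8849 = 327.0750 − 202.6863 = 124.3887

€124.39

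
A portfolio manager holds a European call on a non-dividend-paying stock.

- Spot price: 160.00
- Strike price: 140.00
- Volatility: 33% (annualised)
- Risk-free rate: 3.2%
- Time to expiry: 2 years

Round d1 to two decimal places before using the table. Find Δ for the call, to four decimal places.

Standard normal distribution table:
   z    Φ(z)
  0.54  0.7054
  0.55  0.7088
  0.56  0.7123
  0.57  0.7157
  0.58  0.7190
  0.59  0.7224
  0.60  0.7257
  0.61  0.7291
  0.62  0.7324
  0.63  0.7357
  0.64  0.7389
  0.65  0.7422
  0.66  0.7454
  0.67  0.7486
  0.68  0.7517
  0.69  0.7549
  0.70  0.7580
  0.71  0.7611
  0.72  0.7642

T = 2;  σ√T = 0.4667
d₁ = [ln(160/140) + (0.032 + ½·0.33²)·2] / (σ√T) = (0.1335 + 0.1729) / 0.4667 = 0.6566 → 0.66
N(d₁) = N(0.66) = 0.7454
Δ_call = N(d₁) = 0.7454

0.7454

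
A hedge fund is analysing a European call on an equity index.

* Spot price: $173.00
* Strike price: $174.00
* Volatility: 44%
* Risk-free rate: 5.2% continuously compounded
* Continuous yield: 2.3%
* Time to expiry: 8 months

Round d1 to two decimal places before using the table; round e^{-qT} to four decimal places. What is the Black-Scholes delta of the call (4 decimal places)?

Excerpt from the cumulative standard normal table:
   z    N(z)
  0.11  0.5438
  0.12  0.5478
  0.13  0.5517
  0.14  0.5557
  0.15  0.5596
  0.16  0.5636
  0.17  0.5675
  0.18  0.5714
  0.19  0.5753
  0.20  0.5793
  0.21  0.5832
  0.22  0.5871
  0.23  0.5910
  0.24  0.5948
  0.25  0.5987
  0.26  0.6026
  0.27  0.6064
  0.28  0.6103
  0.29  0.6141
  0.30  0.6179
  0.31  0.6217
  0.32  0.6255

T = 0.6667;  σ√T = 0.3593
d₁ = [ln(173/174) + (0.052 − 0.023 + ½·0.44²)·0.6667] / (σ√T) = (-0.0058 + 0.0839) / 0.3593 = 0.2174 ⇒ 0.22
N(d₁) = N(0.22) = 0.5871
Δ_call = e^(−qT)·N(d₁) = 0.9848·0.5871 = 0.5782

0.5782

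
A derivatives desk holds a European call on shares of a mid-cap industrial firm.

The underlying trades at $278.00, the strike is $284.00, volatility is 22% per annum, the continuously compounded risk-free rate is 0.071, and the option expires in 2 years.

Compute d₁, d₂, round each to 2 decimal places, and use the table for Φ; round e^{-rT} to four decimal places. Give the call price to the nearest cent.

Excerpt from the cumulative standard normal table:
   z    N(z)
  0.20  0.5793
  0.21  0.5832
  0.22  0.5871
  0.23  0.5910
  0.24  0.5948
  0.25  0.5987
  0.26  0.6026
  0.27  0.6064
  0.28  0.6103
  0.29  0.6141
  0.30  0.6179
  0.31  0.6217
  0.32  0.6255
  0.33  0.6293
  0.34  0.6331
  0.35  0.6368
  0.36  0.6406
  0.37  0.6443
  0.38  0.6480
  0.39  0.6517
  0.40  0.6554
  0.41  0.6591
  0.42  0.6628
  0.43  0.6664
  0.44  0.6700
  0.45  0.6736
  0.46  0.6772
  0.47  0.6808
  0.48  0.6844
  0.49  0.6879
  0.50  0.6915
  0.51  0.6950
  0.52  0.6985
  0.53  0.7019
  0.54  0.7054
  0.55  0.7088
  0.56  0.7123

$50.48

σ√T = 0.22 × 1.4142 = 0.3111
d₁ = [ln(278/284) + (0.071 + ½·0.22²)·2] / (σ√T) = (-0.0214 + 0.1904) / 0.3111 = 0.5433 ≈ 0.54
d₂ = 0.5433 − 0.3111 = 0.2322 ≈ 0.23
exp(−rT) = exp(−0.071·2) = 0.8676
N(d₁) = N(0.54) = 0.7054;  N(d₂) = N(0.23) = 0.5910
C = 278·0.7054 − 284·0.8676·0.5910 = 196.1012 − 145.6215 = 50.4797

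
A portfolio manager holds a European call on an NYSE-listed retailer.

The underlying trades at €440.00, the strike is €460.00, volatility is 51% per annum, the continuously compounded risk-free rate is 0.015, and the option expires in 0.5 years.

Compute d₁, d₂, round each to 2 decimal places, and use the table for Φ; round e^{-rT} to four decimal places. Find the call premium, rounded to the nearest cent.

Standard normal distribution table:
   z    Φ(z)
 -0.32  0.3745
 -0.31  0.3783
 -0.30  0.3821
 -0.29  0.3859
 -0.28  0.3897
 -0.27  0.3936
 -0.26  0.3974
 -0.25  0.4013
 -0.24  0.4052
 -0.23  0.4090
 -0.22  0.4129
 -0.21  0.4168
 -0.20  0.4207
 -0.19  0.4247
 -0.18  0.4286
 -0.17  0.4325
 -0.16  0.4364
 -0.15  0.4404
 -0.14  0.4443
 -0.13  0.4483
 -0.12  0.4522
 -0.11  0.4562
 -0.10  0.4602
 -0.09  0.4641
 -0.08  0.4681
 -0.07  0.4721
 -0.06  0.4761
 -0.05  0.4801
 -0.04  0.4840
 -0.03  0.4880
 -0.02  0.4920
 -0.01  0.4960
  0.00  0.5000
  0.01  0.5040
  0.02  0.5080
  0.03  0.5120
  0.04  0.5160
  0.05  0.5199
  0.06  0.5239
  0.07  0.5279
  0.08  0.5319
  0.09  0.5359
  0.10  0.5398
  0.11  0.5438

T = 0.5;  σ√T = 0.3606
d₁ = [ln(440/460) + (0.015 + 0.51²/2)·0.5] / 0.3606 = [-0.0445 + 0.0725] / 0.3606 = 0.0778 which rounds to 0.08
d₂ = d₁ − σ√T = 0.0778 − 0.3606 = -0.2828 which rounds to -0.28
exp(−rT) = exp(−0.015·0.5) = 0.9925
N(d₁) = N(0.08) = 0.5319;  N(d₂) = N(-0.28) = 0.3897
C = 440·0.5319 − 460·0.9925·0.3897 = 234.0360 − 177.9175 = 56.1185

€56.12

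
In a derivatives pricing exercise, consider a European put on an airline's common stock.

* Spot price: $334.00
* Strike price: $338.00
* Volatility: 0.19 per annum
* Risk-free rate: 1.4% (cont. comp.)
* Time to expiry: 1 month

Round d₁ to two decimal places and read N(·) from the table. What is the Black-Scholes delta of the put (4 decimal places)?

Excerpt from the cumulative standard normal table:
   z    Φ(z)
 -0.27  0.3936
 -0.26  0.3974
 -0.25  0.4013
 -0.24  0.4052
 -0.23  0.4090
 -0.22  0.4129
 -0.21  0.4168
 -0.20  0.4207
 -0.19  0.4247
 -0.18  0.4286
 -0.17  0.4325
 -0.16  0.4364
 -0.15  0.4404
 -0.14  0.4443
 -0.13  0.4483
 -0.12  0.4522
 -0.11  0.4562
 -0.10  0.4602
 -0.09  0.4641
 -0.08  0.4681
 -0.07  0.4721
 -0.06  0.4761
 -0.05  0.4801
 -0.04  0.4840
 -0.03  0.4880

-0.5675

σ√T = 0.19 × 0.2887 = 0.0548
d₁ = [ln(334/338) + (0.014 + ½·0.19²)·0.08333] / (σ√T) = (-0.0119 + 0.0027) / 0.0548 = -0.1684 which rounds to -0.17
N(d₁) = N(-0.17) = 0.4325
Δ_put = N(d₁) − 1 = 0.4325 − 1 = -0.5675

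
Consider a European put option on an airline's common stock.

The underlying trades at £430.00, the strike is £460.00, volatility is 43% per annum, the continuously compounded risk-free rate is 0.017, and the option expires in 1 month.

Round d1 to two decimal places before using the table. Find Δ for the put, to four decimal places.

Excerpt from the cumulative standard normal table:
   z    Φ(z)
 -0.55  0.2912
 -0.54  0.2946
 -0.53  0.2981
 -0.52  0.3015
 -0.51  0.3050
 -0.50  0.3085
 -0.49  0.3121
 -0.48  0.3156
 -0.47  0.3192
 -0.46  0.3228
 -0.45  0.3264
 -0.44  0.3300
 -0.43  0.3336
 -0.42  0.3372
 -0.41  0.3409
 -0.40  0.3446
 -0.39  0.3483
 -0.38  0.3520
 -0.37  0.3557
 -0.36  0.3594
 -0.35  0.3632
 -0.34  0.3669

-0.6808

σ√T = 0.43 × 0.2887 = 0.1241
d₁ = [ln(430/460) + (0.017 + 0.43²/2)·0.08333] / 0.1241 = [-0.0674 + 0.0091] / 0.1241 = -0.4698 ⇒ -0.47
N(d₁) = N(-0.47) = 0.3192
Δ_put = N(d₁) − 1 = 0.3192 − 1 = -0.6808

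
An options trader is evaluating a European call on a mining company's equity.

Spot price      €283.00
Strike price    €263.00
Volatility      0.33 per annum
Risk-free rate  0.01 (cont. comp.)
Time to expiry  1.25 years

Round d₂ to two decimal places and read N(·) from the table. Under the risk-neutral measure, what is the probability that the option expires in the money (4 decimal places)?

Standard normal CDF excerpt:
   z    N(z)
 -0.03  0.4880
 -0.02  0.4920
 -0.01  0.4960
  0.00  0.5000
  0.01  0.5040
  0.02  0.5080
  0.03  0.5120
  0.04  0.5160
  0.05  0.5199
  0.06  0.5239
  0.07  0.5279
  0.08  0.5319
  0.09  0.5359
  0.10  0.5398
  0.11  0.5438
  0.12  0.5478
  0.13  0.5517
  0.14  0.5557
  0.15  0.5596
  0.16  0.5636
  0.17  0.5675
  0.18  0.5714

0.5199

σ√T = 0.33·√1.25 = 0.3690
ln(S/K) + (r + σ²/2)T = ln(283/263) + (0.01 + 0.33²/2)·1.25 = 0.0733 + 0.0806 = 0.1539
d₁ = 0.1539 / 0.3690 = 0.4170 which rounds to 0.42
d₂ = d₁ − σ√T = 0.4170 − 0.3690 = 0.0481 which rounds to 0.05
Pr(exercise) under Q = N(d₂) = 0.5199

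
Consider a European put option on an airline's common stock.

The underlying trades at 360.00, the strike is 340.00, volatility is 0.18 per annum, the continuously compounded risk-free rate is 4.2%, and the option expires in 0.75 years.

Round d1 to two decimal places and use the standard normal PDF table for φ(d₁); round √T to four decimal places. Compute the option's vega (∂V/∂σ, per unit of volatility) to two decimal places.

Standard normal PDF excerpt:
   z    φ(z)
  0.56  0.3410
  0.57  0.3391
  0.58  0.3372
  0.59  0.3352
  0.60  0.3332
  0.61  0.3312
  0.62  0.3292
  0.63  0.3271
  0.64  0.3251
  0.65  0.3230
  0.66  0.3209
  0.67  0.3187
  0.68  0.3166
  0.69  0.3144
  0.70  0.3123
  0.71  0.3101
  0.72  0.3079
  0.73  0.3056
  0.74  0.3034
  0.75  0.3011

σ√T = 0.18 × 0.8660 = 0.1559
d₁ = [ln(360/340) + (0.042 + 0.18²/2)·0.75] / 0.1559 = [0.0572 + 0.0437] / 0.1559 = 0.6467 ⇒ 0.65
√T = √0.75 = 0.8660
φ(d₁) = φ(0.65) = 0.3230
vega = S·φ(d₁)·√T = 360·0.3230·0.8660 = 100.6985

100.70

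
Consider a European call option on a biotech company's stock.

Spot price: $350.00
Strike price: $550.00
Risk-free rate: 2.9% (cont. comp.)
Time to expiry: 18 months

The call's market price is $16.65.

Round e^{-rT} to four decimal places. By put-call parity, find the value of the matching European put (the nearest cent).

e^(−rT) = e^(−0.029·1.5) = 0.9574
Put-call parity: C − P = S − K·e^(−rT) = 350 − 550·0.9574 = 350 − 526.5700 = -176.5700
P = C − (C − P) = 16.65 − (-176.5700) = 193.2200

$193.22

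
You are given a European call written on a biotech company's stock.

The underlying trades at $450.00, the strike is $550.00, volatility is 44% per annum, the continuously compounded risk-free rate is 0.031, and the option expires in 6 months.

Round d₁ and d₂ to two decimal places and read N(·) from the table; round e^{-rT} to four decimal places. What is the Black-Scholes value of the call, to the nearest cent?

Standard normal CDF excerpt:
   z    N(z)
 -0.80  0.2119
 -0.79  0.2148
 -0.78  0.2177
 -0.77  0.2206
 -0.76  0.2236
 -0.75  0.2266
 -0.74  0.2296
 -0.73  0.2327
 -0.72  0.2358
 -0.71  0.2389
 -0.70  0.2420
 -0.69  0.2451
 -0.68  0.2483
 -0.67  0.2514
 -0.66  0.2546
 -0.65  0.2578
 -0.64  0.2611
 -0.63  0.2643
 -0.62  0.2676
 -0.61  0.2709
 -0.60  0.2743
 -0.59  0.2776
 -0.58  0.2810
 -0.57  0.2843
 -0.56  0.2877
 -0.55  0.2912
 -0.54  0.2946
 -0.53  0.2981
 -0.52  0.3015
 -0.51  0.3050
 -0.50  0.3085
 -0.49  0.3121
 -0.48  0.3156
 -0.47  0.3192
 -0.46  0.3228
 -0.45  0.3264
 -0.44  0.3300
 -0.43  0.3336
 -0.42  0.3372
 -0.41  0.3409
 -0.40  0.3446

$25.79

T = 0.5;  σ√T = 0.3111
d₁ = [ln(450/550) + (0.031 + 0.44²/2)·0.5] / 0.3111 = [-0.2007 + 0.0639] / 0.3111 = -0.4396 ≈ -0.44
d₂ = d₁ − σ√T = -0.4396 − 0.3111 = -0.7507 ≈ -0.75
e^(−rT) = e^(−0.031·0.5) = 0.9846
N(d₁) = N(-0.44) = 0.3300;  N(d₂) = N(-0.75) = 0.2266
C = 450·0.3300 − 550·0.9846·0.2266 = 148.5000 − 122.7107 = 25.7893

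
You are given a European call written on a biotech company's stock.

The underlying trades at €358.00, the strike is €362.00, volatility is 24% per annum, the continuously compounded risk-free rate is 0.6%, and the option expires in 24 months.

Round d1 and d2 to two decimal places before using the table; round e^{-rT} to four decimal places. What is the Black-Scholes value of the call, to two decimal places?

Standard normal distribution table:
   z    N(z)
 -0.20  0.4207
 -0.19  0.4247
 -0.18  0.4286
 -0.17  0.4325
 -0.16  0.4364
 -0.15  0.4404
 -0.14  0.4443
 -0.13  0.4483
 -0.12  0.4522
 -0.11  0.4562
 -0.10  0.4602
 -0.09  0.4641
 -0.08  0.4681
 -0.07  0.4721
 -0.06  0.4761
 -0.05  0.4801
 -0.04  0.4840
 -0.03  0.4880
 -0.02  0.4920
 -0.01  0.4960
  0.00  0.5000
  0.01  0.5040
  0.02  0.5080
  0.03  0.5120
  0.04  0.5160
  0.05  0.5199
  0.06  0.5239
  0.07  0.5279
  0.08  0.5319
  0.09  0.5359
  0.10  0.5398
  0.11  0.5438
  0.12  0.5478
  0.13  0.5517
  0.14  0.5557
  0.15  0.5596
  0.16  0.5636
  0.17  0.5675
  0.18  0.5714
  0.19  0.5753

σ√T = 0.24·√2 = 0.3394
d₁ = [ln(358/362) + (0.006 + 0.24²/2)·2] / 0.3394 = [-0.0111 + 0.0696] / 0.3394 = 0.1723 which rounds to 0.17
d₂ = d₁ − σ√T = 0.1723 − 0.3394 = -0.1671 which rounds to -0.17
exp(−rT) = exp(−0.006·2) = 0.9881
N(d₁) = N(0.17) = 0.5675;  N(d₂) = N(-0.17) = 0.4325
C = 358·0.5675 − 362·0.9881·0.4325 = 203.1650 − 154.7019 = 48.4631

€48.46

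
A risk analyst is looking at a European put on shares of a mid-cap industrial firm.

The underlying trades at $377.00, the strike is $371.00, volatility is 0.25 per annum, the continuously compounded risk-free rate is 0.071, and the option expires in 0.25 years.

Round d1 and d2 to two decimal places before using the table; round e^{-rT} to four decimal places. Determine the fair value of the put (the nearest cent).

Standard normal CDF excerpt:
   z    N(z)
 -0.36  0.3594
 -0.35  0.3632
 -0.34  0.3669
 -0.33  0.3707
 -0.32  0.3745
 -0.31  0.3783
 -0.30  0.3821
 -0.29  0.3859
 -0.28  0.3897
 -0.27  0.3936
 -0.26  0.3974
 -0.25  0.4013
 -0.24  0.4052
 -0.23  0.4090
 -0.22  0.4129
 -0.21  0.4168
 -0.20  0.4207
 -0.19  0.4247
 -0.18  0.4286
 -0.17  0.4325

σ√T = 0.25 × 0.5000 = 0.1250
ln(S/K) + (r + σ²/2)T = ln(377/371) + (0.071 + 0.25²/2)·0.25 = 0.0160 + 0.0256 = 0.0416
d₁ = 0.0416 / 0.1250 = 0.3328 → 0.33
d₂ = d₁ − σ√T = 0.3328 − 0.1250 = 0.2078 → 0.21
e^(−rT) = e^(−0.071·0.25) = 0.9824
P = 371·0.9824·N(-0.21) − 377·N(-0.33) = 371·0.9824·0.4168 − 377·0.3707 = 151.9113 − 139.7539 = 12.1574

$12.16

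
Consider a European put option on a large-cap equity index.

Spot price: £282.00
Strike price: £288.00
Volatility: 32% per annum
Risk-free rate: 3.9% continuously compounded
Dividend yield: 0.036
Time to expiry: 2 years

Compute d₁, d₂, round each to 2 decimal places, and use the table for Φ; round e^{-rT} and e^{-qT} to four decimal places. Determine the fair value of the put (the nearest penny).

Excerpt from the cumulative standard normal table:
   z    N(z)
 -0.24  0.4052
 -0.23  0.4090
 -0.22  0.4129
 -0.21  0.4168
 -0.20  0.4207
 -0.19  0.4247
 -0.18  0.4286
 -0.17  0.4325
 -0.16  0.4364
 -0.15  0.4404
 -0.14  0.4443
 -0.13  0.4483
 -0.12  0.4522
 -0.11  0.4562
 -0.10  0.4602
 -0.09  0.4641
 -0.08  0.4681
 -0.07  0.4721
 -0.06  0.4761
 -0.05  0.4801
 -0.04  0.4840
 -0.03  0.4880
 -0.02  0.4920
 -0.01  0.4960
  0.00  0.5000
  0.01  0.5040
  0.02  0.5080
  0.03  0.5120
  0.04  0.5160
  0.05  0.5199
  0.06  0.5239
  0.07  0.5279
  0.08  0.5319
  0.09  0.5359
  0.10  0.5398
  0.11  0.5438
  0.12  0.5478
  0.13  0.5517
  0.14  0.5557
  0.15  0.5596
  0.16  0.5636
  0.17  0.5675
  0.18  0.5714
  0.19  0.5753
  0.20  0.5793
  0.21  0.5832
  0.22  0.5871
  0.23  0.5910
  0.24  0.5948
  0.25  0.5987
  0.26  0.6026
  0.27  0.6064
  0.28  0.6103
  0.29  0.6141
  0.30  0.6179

£49.09

σ√T = 0.32 × 1.4142 = 0.4525
ln(S/K) + (r − q + σ²/2)T = ln(282/288) + (0.039 − 0.036 + 0.32²/2)·2 = -0.0211 + 0.1084 = 0.0873
d₁ = 0.0873 / 0.4525 = 0.1930 ≈ 0.19
d₂ = d₁ − σ√T = 0.1930 − 0.4525 = -0.2595 ≈ -0.26
exp(−qT) = exp(−0.036·2) = 0.9305;  exp(−rT) = exp(−0.039·2) = 0.9250
N(−d₂) = N(0.26) = 0.6026;  N(−d₁) = N(-0.19) = 0.4247
P = 288·0.9250·0.6026 − 282·0.9305·0.4247 = 160.5326 − 111.4417 = 49.0909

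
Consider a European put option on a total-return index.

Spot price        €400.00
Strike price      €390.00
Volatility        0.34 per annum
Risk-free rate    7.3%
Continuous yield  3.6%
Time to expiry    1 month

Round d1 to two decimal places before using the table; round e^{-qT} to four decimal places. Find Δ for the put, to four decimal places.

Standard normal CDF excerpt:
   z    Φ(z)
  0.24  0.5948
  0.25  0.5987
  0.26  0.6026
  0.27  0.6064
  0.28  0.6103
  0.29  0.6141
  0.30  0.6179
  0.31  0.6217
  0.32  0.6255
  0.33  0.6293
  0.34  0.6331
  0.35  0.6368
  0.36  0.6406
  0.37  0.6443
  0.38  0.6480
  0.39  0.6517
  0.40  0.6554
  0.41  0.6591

-0.3658

σ√T = 0.34 × 0.2887 = 0.0981
d₁ = [ln(400/390) + (0.073 − 0.036 + 0.34²/2)·0.08333] / 0.0981 = [0.0253 + 0.0079] / 0.0981 = 0.3384 → 0.34
N(d₁) = N(0.34) = 0.6331
Δ_put = e^(−qT)·(N(d₁) − 1) = 0.9970·(0.6331 − 1) = -0.3658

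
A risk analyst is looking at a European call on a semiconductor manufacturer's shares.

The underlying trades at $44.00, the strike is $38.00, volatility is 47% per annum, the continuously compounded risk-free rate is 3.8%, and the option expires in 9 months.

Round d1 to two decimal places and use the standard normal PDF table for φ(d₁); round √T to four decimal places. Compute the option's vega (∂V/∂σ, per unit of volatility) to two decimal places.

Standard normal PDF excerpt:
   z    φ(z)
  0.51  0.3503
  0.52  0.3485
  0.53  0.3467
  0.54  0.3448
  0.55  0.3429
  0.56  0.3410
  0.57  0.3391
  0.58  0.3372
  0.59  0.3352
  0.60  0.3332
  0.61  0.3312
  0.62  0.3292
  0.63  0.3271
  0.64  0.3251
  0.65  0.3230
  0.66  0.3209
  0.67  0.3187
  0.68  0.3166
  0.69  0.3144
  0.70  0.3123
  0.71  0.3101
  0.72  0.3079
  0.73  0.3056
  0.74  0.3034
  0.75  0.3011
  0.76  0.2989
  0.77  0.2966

σ√T = 0.47 × 0.8660 = 0.4070
ln(S/K) + (r + σ²/2)T = ln(44/38) + (0.038 + 0.47²/2)·0.75 = 0.1466 + 0.1113 = 0.2579
d₁ = 0.2579 / 0.4070 = 0.6337 ⇒ 0.63
√T = √0.75 = 0.8660
φ(d₁) = φ(0.63) = 0.3271
vega = S·φ(d₁)·√T = 44·0.3271·0.8660 = 12.4638

12.46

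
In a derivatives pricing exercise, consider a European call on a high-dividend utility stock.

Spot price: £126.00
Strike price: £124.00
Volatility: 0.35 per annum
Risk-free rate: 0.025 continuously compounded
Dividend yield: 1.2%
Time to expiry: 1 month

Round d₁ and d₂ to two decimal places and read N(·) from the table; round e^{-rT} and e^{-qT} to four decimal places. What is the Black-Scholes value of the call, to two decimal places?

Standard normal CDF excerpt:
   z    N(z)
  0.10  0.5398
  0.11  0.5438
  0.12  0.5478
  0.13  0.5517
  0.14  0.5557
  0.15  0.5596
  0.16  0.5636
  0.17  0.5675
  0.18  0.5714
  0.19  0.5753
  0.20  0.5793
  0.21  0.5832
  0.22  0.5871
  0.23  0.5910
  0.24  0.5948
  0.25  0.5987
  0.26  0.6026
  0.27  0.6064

£6.12

T = 0.08333;  σ√T = 0.1010
d₁ = [ln(126/124) + (0.025 − 0.012 + 0.35²/2)·0.08333] / 0.1010 = [0.0160 + 0.0062] / 0.1010 = 0.2196 ≈ 0.22
d₂ = d₁ − σ√T = 0.2196 − 0.1010 = 0.1186 ≈ 0.12
e^(−qT) = e^(−0.012·0.08333) = 0.9990;  e^(−rT) = e^(−0.025·0.08333) = 0.9979
N(d₁) = N(0.22) = 0.5871;  N(d₂) = N(0.12) = 0.5478
C = 126·0.9990·0.5871 − 124·0.9979·0.5478 = 73.9006 − 67.7846 = 6.1161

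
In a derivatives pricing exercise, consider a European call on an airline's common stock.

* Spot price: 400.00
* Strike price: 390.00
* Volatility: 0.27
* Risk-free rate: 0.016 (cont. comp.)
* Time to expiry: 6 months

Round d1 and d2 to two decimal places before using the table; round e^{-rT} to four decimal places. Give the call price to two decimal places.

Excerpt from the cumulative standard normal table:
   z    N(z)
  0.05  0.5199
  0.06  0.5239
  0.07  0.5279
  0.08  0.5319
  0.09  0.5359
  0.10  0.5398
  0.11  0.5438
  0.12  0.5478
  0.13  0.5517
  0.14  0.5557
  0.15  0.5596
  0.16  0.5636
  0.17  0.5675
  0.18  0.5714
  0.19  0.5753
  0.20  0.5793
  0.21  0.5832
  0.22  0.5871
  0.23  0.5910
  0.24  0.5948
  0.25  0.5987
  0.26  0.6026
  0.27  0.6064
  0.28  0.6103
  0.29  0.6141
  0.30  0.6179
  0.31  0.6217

36.78

σ√T = 0.27 × 0.7071 = 0.1909
ln(S/K) + (r + σ²/2)T = ln(400/390) + (0.016 + 0.27²/2)·0.5 = 0.0253 + 0.0262 = 0.0515
d₁ = 0.0515 / 0.1909 = 0.2700 ≈ 0.27
d₂ = d₁ − σ√T = 0.2700 − 0.1909 = 0.0791 ≈ 0.08
exp(−rT) = exp(−0.016·0.5) = 0.9920
C = 400·N(0.27) − 390·0.9920·N(0.08) = 400·0.6064 − 390·0.9920·0.5319 = 242.5600 − 205.7815 = 36.7785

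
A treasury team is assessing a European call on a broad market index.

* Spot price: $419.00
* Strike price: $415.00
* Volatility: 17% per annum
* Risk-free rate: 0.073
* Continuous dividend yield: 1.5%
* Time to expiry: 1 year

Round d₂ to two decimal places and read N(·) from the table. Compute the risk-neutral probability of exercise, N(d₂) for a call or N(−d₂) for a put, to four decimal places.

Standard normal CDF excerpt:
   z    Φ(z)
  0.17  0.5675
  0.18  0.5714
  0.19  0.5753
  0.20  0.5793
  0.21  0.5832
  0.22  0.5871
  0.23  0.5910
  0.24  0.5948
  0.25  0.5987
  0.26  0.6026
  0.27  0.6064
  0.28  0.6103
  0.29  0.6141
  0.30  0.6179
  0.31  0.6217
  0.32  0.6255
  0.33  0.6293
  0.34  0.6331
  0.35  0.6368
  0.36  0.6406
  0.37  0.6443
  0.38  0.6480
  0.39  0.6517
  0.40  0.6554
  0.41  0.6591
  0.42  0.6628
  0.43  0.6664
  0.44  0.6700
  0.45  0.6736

σ√T = 0.17 × 1.0000 = 0.1700
ln(S/K) + (r − q + σ²/2)T = ln(419/415) + (0.073 − 0.015 + 0.17²/2)·1 = 0.0096 + 0.0725 = 0.0820
d₁ = 0.0820 / 0.1700 = 0.4826 which rounds to 0.48
d₂ = d₁ − σ√T = 0.4826 − 0.1700 = 0.3126 which rounds to 0.31
Risk-neutral Pr[S_T > K] = N(d₂) = N(0.31) = 0.6217

0.6217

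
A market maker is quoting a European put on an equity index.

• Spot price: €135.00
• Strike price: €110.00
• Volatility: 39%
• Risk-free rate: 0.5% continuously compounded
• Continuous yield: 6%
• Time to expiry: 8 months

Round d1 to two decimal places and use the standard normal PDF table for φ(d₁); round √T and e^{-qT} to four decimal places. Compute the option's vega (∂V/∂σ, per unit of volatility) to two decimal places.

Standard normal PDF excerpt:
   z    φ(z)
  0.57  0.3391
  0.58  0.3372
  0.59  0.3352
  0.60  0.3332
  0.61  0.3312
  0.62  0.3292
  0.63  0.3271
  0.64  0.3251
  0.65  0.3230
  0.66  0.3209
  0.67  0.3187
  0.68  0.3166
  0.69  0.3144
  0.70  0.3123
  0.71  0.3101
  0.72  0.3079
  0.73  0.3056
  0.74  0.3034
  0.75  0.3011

σ√T = 0.39 × 0.8165 = 0.3184
d₁ = [ln(135/110) + (0.005 − 0.06 + ½·0.39²)·0.6667] / (σ√T) = (0.2048 + 0.0140) / 0.3184 = 0.6872 → 0.69
√T = √0.6667 = 0.8165
φ(d₁) = φ(0.69) = 0.3144
e^(−qT) = e^(−0.06·0.6667) = 0.9608
vega = S·e^(−qT)·φ(d₁)·√T = 135·0.9608·0.3144·0.8165 = 33.2970
(Vega is the same for a European call and put with the same parameters.)

33.30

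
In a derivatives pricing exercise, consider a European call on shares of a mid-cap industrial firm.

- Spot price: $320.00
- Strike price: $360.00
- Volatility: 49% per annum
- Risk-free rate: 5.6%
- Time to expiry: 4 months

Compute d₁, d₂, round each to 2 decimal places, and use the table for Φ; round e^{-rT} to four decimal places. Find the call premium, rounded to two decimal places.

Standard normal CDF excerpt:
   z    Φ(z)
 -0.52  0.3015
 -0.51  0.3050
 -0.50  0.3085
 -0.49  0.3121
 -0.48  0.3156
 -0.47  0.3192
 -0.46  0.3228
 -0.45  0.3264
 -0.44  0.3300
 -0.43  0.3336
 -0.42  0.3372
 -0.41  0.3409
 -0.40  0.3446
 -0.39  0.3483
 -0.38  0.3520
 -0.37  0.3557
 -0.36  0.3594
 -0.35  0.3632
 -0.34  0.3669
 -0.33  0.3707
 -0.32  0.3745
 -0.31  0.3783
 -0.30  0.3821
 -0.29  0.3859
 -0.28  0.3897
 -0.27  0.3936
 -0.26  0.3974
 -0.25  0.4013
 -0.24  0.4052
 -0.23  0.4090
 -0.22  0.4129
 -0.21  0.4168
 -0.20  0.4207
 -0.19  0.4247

T = 0.3333;  σ√T = 0.2829
d₁ = [ln(320/360) + (0.056 + 0.49²/2)·0.3333] / 0.2829 = [-0.1178 + 0.0587] / 0.2829 = -0.2089 ⇒ -0.21
d₂ = d₁ − σ√T = -0.2089 − 0.2829 = -0.4918 ⇒ -0.49
exp(−rT) = exp(−0.056·0.3333) = 0.9815
N(d₁) = N(-0.21) = 0.4168;  N(d₂) = N(-0.49) = 0.3121
C = 320·0.4168 − 360·0.9815·0.3121 = 133.3760 − 110.2774 = 23.0986

$23.10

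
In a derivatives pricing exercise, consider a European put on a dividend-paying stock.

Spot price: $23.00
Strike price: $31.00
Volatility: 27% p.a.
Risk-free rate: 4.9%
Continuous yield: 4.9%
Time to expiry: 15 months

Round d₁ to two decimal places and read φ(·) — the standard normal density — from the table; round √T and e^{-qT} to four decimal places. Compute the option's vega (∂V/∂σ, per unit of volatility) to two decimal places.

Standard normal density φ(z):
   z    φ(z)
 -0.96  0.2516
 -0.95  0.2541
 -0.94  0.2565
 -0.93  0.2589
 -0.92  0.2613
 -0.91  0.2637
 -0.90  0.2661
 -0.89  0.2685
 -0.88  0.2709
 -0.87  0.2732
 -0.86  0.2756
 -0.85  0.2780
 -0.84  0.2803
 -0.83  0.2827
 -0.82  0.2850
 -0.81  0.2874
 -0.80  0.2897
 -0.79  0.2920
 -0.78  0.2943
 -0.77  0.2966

σ√T = 0.27·√1.25 = 0.3019
ln(S/K) + (r − q + σ²/2)T = ln(23/31) + (0.049 − 0.049 + 0.27²/2)·1.25 = -0.2985 + 0.0456 = -0.2529
d₁ = -0.2529 / 0.3019 = -0.8379 ≈ -0.84
√T = √1.25 = 1.1180
φ(d₁) = φ(-0.84) = 0.2803
e^(−qT) = e^(−0.049·1.25) = 0.9406
vega = S·e^(−qT)·φ(d₁)·√T = 23·0.9406·0.2803·1.1180 = 6.7795
(Call and put vega coincide under Black-Scholes.)

6.78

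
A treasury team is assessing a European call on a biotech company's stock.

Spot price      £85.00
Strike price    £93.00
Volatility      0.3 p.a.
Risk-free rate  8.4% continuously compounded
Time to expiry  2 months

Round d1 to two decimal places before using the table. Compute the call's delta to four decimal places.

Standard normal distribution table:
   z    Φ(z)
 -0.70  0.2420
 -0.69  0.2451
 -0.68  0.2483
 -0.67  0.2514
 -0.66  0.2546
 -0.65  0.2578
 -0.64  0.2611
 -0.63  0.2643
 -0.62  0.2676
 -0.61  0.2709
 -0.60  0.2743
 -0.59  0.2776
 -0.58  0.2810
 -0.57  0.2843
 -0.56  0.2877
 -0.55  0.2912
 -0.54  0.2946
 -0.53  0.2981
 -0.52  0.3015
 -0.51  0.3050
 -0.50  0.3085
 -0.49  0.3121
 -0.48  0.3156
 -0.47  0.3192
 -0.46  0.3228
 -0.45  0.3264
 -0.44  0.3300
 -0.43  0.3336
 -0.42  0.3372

σ√T = 0.3 × 0.4082 = 0.1225
d₁ = [ln(85/93) + (0.084 + 0.3²/2)·0.1667] / 0.1225 = [-0.0899 + 0.0215] / 0.1225 = -0.5589 → -0.56
N(d₁) = N(-0.56) = 0.2877
Δ_call = N(d₁) = 0.2877

0.2877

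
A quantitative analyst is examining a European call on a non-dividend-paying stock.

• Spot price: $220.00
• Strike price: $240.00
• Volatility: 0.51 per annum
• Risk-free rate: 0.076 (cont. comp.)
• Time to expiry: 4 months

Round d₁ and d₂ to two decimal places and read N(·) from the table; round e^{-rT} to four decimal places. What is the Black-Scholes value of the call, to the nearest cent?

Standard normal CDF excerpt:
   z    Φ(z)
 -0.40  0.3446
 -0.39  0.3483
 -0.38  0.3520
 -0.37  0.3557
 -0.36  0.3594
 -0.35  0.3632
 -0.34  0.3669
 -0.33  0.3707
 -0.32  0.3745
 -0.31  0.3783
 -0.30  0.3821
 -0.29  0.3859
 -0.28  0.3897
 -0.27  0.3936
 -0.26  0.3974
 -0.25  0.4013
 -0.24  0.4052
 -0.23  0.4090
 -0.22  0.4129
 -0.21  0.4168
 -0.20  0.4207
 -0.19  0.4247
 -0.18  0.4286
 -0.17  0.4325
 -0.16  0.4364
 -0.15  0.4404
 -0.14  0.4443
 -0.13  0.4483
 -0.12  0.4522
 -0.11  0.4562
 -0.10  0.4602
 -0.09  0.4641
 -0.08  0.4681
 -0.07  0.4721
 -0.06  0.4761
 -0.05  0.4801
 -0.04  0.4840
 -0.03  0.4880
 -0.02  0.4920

T = 0.3333;  σ√T = 0.2944
ln(S/K) + (r + σ²/2)T = ln(220/240) + (0.076 + 0.51²/2)·0.3333 = -0.0870 + 0.0687 = -0.0183
d₁ = -0.0183 / 0.2944 = -0.0622 → -0.06
d₂ = d₁ − σ√T = -0.0622 − 0.2944 = -0.3567 → -0.36
e^(−rT) = e^(−0.076·0.3333) = 0.9750
N(d₁) = N(-0.06) = 0.4761;  N(d₂) = N(-0.36) = 0.3594
C = 220·0.4761 − 240·0.9750·0.3594 = 104.7420 − 84.0996 = 20.6424

$20.64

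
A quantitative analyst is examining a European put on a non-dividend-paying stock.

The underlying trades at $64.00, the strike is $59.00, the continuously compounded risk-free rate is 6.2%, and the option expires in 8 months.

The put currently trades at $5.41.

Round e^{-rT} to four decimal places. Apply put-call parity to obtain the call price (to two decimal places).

e^(−rT) = e^(−0.062·0.6667) = 0.9595
Put-call parity: C − P = S − K·e^(−rT) = 64 − 59·0.9595 = 64 − 56.6105 = 7.3895
C = P + (C − P) = 5.41 + (7.3895) = 12.7995

$12.80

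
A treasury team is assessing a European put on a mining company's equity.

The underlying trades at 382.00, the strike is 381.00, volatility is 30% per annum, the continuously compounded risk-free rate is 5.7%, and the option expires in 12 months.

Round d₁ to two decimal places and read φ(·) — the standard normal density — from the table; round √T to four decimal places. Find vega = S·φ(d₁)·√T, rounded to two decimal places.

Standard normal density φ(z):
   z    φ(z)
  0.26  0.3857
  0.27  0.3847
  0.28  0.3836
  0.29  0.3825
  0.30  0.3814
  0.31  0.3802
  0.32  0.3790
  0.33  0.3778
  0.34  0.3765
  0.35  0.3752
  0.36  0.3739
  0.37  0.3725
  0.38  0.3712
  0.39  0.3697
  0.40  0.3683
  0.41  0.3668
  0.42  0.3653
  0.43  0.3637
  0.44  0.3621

T = 1;  σ√T = 0.3000
d₁ = [ln(382/381) + (0.057 + ½·0.3²)·1] / (σ√T) = (0.0026 + 0.1020) / 0.3000 = 0.3487 which rounds to 0.35
√T = √1 = 1.0000
φ(d₁) = φ(0.35) = 0.3752
vega = S·φ(d₁)·√T = 382·0.3752·1.0000 = 143.3264
(The call has the same vega.)

143.33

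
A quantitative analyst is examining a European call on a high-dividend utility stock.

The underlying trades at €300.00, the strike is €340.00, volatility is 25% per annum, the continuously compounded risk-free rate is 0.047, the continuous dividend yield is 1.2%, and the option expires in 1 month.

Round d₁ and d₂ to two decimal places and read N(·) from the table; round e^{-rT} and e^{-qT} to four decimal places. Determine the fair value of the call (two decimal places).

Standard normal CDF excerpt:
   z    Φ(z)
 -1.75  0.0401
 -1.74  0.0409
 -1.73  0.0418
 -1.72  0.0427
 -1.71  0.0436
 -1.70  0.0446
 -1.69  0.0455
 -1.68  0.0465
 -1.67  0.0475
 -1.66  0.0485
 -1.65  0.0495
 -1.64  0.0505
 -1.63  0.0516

σ√T = 0.25 × 0.2887 = 0.0722
d₁ = [ln(300/340) + (0.047 − 0.012 + 0.25²/2)·0.08333] / 0.0722 = [-0.1252 + 0.0055] / 0.0722 = -1.6578 which rounds to -1.66
d₂ = d₁ − σ√T = -1.6578 − 0.0722 = -1.7300 which rounds to -1.73
exp(−qT) = exp(−0.012·0.08333) = 0.9990;  exp(−rT) = exp(−0.047·0.08333) = 0.9961
N(d₁) = N(-1.66) = 0.0485;  N(d₂) = N(-1.73) = 0.0418
C = 300·0.9990·0.0485 − 340·0.9961·0.0418 = 14.5354 − 14.1566 = 0.3789

€0.38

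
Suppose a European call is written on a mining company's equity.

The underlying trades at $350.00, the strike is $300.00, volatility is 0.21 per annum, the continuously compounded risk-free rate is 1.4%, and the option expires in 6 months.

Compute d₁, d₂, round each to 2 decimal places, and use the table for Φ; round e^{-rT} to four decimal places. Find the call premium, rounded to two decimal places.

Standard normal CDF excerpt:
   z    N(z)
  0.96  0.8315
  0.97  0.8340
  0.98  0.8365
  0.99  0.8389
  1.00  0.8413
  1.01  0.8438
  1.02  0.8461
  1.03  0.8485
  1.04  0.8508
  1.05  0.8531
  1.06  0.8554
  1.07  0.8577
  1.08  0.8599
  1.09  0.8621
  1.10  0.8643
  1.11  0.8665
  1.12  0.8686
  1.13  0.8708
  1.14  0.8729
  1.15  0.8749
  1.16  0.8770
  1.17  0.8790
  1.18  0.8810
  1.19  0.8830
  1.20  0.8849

T = 0.5;  σ√T = 0.1485
d₁ = [ln(350/300) + (0.014 + 0.21²/2)·0.5] / 0.1485 = [0.1542 + 0.0180] / 0.1485 = 1.1595 → 1.16
d₂ = d₁ − σ√T = 1.1595 − 0.1485 = 1.0110 → 1.01
exp(−rT) = exp(−0.014·0.5) = 0.9930
N(d₁) = N(1.16) = 0.8770;  N(d₂) = N(1.01) = 0.8438
C = 350·0.8770 − 300·0.9930·0.8438 = 306.9500 − 251.3680 = 55.5820

$55.58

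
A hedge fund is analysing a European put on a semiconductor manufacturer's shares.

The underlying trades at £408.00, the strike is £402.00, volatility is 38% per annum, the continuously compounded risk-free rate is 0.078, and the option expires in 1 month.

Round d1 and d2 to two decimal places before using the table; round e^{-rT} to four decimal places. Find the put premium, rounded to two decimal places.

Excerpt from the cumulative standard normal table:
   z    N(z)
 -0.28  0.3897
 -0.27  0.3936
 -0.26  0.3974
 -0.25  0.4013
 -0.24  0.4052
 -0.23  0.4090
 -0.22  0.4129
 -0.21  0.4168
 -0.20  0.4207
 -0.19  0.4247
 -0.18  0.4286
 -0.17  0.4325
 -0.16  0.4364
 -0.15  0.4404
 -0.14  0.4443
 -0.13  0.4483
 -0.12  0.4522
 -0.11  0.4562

T = 0.08333;  σ√T = 0.1097
d₁ = [ln(408/402) + (0.078 + 0.38²/2)·0.08333] / 0.1097 = [0.0148 + 0.0125] / 0.1097 = 0.2492 ⇒ 0.25
d₂ = d₁ − σ√T = 0.2492 − 0.1097 = 0.1395 ⇒ 0.14
exp(−rT) = exp(−0.078·0.08333) = 0.9935
N(−d₂) = N(-0.14) = 0.4443;  N(−d₁) = N(-0.25) = 0.4013
P = 402·0.9935·0.4443 − 408·0.4013 = 177.4476 − 163.7304 = 13.7172

£13.72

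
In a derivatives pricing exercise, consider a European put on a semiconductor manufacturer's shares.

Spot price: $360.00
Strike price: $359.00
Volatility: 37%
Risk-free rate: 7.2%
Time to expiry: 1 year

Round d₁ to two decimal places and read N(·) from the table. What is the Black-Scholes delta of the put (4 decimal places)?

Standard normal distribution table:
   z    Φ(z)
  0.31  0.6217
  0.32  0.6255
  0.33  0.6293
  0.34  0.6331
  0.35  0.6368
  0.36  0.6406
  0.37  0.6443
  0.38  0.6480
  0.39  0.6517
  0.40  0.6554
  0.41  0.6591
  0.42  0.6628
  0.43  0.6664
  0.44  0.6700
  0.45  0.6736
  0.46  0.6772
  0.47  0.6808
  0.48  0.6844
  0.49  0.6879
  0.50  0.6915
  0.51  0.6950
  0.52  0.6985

T = 1;  σ√T = 0.3700
d₁ = [ln(360/359) + (0.072 + 0.37²/2)·1] / 0.3700 = [0.0028 + 0.1404] / 0.3700 = 0.3871 ⇒ 0.39
N(d₁) = N(0.39) = 0.6517
Δ_put = N(d₁) − 1 = 0.6517 − 1 = -0.3483

-0.3483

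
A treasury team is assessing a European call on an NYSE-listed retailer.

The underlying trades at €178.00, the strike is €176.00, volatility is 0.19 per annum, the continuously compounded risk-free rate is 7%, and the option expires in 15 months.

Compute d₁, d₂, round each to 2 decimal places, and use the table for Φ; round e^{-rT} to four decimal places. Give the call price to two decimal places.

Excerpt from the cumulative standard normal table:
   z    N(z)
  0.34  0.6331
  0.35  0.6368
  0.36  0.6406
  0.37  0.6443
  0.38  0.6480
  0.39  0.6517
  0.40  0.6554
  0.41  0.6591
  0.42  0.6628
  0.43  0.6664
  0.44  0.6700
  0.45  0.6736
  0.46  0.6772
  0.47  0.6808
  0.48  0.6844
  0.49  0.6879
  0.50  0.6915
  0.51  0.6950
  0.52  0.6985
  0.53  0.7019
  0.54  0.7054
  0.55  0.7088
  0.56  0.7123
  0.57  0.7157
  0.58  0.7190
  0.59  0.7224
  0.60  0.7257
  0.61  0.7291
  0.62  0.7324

€24.10

σ√T = 0.19 × 1.1180 = 0.2124
d₁ = [ln(178/176) + (0.07 + 0.19²/2)·1.25] / 0.2124 = [0.0113 + 0.1101] / 0.2124 = 0.5713 which rounds to 0.57
d₂ = d₁ − σ√T = 0.5713 − 0.2124 = 0.3589 which rounds to 0.36
e^(−rT) = e^(−0.07·1.25) = 0.9162
C = 178·N(0.57) − 176·0.9162·N(0.36) = 178·0.7157 − 176·0.9162·0.6406 = 127.3946 − 103.2975 = 24.0971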